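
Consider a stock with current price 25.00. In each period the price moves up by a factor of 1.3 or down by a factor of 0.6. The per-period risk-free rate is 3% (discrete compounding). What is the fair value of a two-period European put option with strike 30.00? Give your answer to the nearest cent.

7.64

Risk-neutral probability p = (1 + 0.03 − 0.6)/(1.3 − 0.6) = 0.4300/0.7000 = 0.6143
Terminal stock prices: S_uu = 42.25, S_ud = 19.5, S_dd = 9
Terminal payoffs (K − S): max(-12.25, 0) = 0, max(10.5, 0) = 10.5, max(21, 0) = 21
Node u (S = 32.5): V_u = 1/1.03·[0.6143·0.0000 + 0.3857·10.5000] = 3.9320
Node d (S = 15): V_d = 1/1.03·[0.6143·10.5000 + 0.3857·21.0000] = 14.1262
Node 0 (S = 25): V_0 = 1/1.03·[0.6143·3.9320 + 0.3857·14.1262] = 7.6350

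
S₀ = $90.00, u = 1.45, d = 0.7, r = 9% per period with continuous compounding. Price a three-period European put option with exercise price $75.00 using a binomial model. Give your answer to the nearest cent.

$6.59

Risk-neutral probability p = (e^0.09 − 0.7)/(1.45 − 0.7) = 0.3942/0.7500 = 0.5256
Terminal stock prices: S_uuu = 274.4, S_uud = 132.5, S_udd = 63.94, S_ddd = 30.87
Terminal payoffs (K − S): max(-199.4, 0) = 0, max(-57.46, 0) = 0, max(11.06, 0) = 11.06, max(44.13, 0) = 44.13
Node uu (S = 189.2): V_uu = e^(−0.09)·[0.5256·0.0000 + 0.4744·0.0000] = 0.0000
Node ud (S = 91.35): V_ud = e^(−0.09)·[0.5256·0.0000 + 0.4744·11.0550] = 4.7935
Node dd (S = 44.1): V_dd = e^(−0.09)·[0.5256·11.0550 + 0.4744·44.1300] = 24.4448
Node u (S = 130.5): V_u = e^(−0.09)·[0.5256·0.0000 + 0.4744·4.7935] = 2.0784
Node d (S = 63): V_d = e^(−0.09)·[0.5256·4.7935 + 0.4744·24.4448] = 12.9017
Node 0 (S = 90): V_0 = e^(−0.09)·[0.5256·2.0784 + 0.4744·12.9017] = 6.5925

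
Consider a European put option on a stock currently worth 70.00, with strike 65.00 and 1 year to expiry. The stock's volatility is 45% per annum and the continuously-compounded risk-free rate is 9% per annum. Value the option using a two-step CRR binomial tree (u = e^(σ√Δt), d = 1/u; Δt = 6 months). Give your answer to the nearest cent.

6.59

CRR parameters: u = e^(σ√Δt) = e^(0.45·√0.5) = 1.3746, d = 1/u = 0.7275
Per-period rate: rΔt = 0.09·0.5 = 0.045, so R = e^0.045 = 1.0460
Risk-neutral probability p = (e^0.045 − 0.7275)/(1.3746 − 0.7275) = 0.3186/0.6472 = 0.4922
Terminal stock prices: S_uu = 132.3, S_ud = 70, S_dd = 37.04
Terminal payoffs (K − S): max(-67.28, 0) = 0, max(-5, 0) = 0, max(27.96, 0) = 27.96
Node u (S = 96.23): V_u = e^(−0.045)·[0.4922·0.0000 + 0.5078·0.0000] = 0.0000
Node d (S = 50.92): V_d = e^(−0.045)·[0.4922·0.0000 + 0.5078·27.9563] = 13.5706
Node 0 (S = 70): V_0 = e^(−0.045)·[0.4922·0.0000 + 0.5078·13.5706] = 6.5875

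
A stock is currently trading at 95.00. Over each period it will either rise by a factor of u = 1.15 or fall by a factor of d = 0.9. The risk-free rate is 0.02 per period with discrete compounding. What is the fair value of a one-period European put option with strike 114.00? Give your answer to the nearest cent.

16.76

Risk-neutral probability p = (1 + 0.02 − 0.9)/(1.15 − 0.9) = 0.1200/0.2500 = 0.4800
Terminal stock prices: S_u = 109.2, S_d = 85.5
Terminal payoffs (K − S): max(4.75, 0) = 4.75, max(28.5, 0) = 28.5
Node 0 (S = 95): V_0 = 1/1.02·[0.4800·4.7500 + 0.5200·28.5000] = 16.7647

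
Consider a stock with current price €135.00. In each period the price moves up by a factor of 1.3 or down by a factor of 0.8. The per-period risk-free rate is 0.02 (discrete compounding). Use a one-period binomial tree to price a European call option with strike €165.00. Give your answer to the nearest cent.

€4.53

Risk-neutral probability p = (1 + 0.02 − 0.8)/(1.3 − 0.8) = 0.2200/0.5000 = 0.4400
Terminal stock prices: S_u = 175.5, S_d = 108
Terminal payoffs (S − K): max(10.5, 0) = 10.5, max(-57, 0) = 0
Node 0 (S = 135): V_0 = 1/1.02·[0.4400·10.5000 + 0.5600·0.0000] = 4.5294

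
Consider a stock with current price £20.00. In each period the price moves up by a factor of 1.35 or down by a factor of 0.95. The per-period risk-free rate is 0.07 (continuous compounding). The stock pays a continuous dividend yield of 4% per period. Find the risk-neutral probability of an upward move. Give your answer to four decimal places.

p = 0.2011

Per-period risk-free factor R = e^0.07 = 1.0725; dividend-adjusted growth = e^(0.07−0.04) = 1.0305.
Risk-neutral probability p = (1.0305 − 0.95)/(1.35 − 0.95) = 0.0805/0.4000 = 0.2011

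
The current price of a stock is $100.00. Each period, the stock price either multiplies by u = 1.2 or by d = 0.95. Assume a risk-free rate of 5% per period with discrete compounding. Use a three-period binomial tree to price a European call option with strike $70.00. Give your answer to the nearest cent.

Risk-neutral probability p = (1 + 0.05 − 0.95)/(1.2 − 0.95) = 0.1000/0.2500 = 0.4000
Terminal stock prices: S_uuu = 172.8, S_uud = 136.8, S_udd = 108.3, S_ddd = 85.74
Terminal payoffs (S − K): max(102.8, 0) = 102.8, max(66.8, 0) = 66.8, max(38.3, 0) = 38.3, max(15.74, 0) = 15.74
Node uu (S = 144): V_uu = 1/1.05·[0.4000·102.8000 + 0.6000·66.8000] = 77.3333
Node ud (S = 114): V_ud = 1/1.05·[0.4000·66.8000 + 0.6000·38.3000] = 47.3333
Node dd (S = 90.25): V_dd = 1/1.05·[0.4000·38.3000 + 0.6000·15.7375] = 23.5833
Node u (S = 120): V_u = 1/1.05·[0.4000·77.3333 + 0.6000·47.3333] = 56.5079
Node d (S = 95): V_d = 1/1.05·[0.4000·47.3333 + 0.6000·23.5833] = 31.5079
Node 0 (S = 100): V_0 = 1/1.05·[0.4000·56.5079 + 0.6000·31.5079] = 39.5314

$39.53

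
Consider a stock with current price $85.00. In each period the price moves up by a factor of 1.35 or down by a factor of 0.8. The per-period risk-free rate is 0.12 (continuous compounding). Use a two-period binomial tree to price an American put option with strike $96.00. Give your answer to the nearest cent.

Risk-neutral probability p = (e^0.12 − 0.8)/(1.35 − 0.8) = 0.3275/0.5500 = 0.5954
Terminal stock prices: S_uu = 154.9, S_ud = 91.8, S_dd = 54.4
Terminal payoffs (K − S): max(-58.91, 0) = 0, max(4.2, 0) = 4.2, max(41.6, 0) = 41.6
Node u (S = 114.8): continuation = e^(−0.12)·[0.5954·0.0000 + 0.4046·4.2000] = 1.5070; exercise value = 0.0000 ≤ continuation, so V_u = 1.5070
Node d (S = 68): continuation = e^(−0.12)·[0.5954·4.2000 + 0.4046·41.6000] = 17.1444; exercise value = 28.0000 > continuation, so V_d = 28.0000 (exercise)
Node 0 (S = 85): continuation = e^(−0.12)·[0.5954·1.5070 + 0.4046·28.0000] = 10.8424; exercise value = 11.0000 > continuation, so V_0 = 11.0000 (exercise)

$11.00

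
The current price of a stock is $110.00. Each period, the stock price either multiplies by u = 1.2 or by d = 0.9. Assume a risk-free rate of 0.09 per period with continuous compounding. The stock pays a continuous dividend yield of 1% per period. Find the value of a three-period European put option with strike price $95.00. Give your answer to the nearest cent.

Per-period risk-free factor R = e^0.09 = 1.0942; dividend-adjusted growth = e^(0.09−0.01) = 1.0833.
Risk-neutral probability p = (1.0833 − 0.9)/(1.2 − 0.9) = 0.1833/0.3000 = 0.6110
Terminal stock prices: S_uuu = 190.1, S_uud = 142.6, S_udd = 106.9, S_ddd = 80.19
Terminal payoffs (K − S): max(-95.08, 0) = 0, max(-47.56, 0) = 0, max(-11.92, 0) = 0, max(14.81, 0) = 14.81
Node uu (S = 158.4): V_uu = e^(−0.09)·[0.6110·0.0000 + 0.3890·0.0000] = 0.0000
Node ud (S = 118.8): V_ud = e^(−0.09)·[0.6110·0.0000 + 0.3890·0.0000] = 0.0000
Node dd (S = 89.1): V_dd = e^(−0.09)·[0.6110·0.0000 + 0.3890·14.8100] = 5.2658
Node u (S = 132): V_u = e^(−0.09)·[0.6110·0.0000 + 0.3890·0.0000] = 0.0000
Node d (S = 99): V_d = e^(−0.09)·[0.6110·0.0000 + 0.3890·5.2658] = 1.8723
Node 0 (S = 110): V_0 = e^(−0.09)·[0.6110·0.0000 + 0.3890·1.8723] = 0.6657

$0.67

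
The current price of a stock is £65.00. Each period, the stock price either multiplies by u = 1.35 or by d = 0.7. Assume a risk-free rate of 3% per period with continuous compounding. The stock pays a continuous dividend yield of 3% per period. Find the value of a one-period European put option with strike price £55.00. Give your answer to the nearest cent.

Per-period risk-free factor R = e^0.03 = 1.0305; dividend-adjusted growth = e^(0.03−0.03) = 1.0000.
Risk-neutral probability p = (1.0000 − 0.7)/(1.35 − 0.7) = 0.3000/0.6500 = 0.4615
Terminal stock prices: S_u = 87.75, S_d = 45.5
Terminal payoffs (K − S): max(-32.75, 0) = 0, max(9.5, 0) = 9.5
Node 0 (S = 65): V_0 = e^(−0.03)·[0.4615·0.0000 + 0.5385·9.5000] = 4.9642

£4.96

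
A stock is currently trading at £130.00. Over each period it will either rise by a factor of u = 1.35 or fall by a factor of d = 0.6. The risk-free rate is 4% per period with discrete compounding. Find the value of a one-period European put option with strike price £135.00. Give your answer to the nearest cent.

Risk-neutral probability p = (1 + 0.04 − 0.6)/(1.35 − 0.6) = 0.4400/0.7500 = 0.5867
Terminal stock prices: S_u = 175.5, S_d = 78
Terminal payoffs (K − S): max(-40.5, 0) = 0, max(57, 0) = 57
Node 0 (S = 130): V_0 = 1/1.04·[0.5867·0.0000 + 0.4133·57.0000] = 22.6538

£22.65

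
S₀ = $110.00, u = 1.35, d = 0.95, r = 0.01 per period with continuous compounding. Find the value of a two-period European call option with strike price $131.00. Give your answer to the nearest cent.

Risk-neutral probability p = (e^0.01 − 0.95)/(1.35 − 0.95) = 0.0601/0.4000 = 0.1501
Terminal stock prices: S_uu = 200.5, S_ud = 141.1, S_dd = 99.27
Terminal payoffs (S − K): max(69.48, 0) = 69.48, max(10.07, 0) = 10.07, max(-31.73, 0) = 0
Node u (S = 148.5): V_u = e^(−0.01)·[0.1501·69.4750 + 0.8499·10.0750] = 18.8035
Node d (S = 104.5): V_d = e^(−0.01)·[0.1501·10.0750 + 0.8499·0.0000] = 1.4975
Node 0 (S = 110): V_0 = e^(−0.01)·[0.1501·18.8035 + 0.8499·1.4975] = 4.0548

$4.05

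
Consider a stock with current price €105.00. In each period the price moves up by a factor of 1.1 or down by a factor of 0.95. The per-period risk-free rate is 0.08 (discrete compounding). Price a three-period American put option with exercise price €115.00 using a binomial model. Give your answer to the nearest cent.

€10.00

Risk-neutral probability p = (1 + 0.08 − 0.95)/(1.1 − 0.95) = 0.1300/0.1500 = 0.8667
Terminal stock prices: S_uuu = 139.8, S_uud = 120.7, S_udd = 104.2, S_ddd = 90.02
Terminal payoffs (K − S): max(-24.76, 0) = 0, max(-5.698, 0) = 0, max(10.76, 0) = 10.76, max(24.98, 0) = 24.98
Node uu (S = 127.1): continuation = 1/1.08·[0.8667·0.0000 + 0.1333·0.0000] = 0.0000; exercise value = 0.0000 ≤ continuation, so V_uu = 0.0000
Node ud (S = 109.7): continuation = 1/1.08·[0.8667·0.0000 + 0.1333·10.7612] = 1.3285; exercise value = 5.2750 > continuation, so V_ud = 5.2750 (exercise)
Node dd (S = 94.76): continuation = 1/1.08·[0.8667·10.7612 + 0.1333·24.9756] = 11.7190; exercise value = 20.2375 > continuation, so V_dd = 20.2375 (exercise)
Node u (S = 115.5): continuation = 1/1.08·[0.8667·0.0000 + 0.1333·5.2750] = 0.6512; exercise value = 0.0000 ≤ continuation, so V_u = 0.6512
Node d (S = 99.75): continuation = 1/1.08·[0.8667·5.2750 + 0.1333·20.2375] = 6.7315; exercise value = 15.2500 > continuation, so V_d = 15.2500 (exercise)
Node 0 (S = 105): continuation = 1/1.08·[0.8667·0.6512 + 0.1333·15.2500] = 2.4053; exercise value = 10.0000 > continuation, so V_0 = 10.0000 (exercise)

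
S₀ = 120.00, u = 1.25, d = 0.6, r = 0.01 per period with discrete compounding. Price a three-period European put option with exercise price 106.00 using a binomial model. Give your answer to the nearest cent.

16.93

Risk-neutral probability p = (1 + 0.01 − 0.6)/(1.25 − 0.6) = 0.4100/0.6500 = 0.6308
Terminal stock prices: S_uuu = 234.4, S_uud = 112.5, S_udd = 54, S_ddd = 25.92
Terminal payoffs (K − S): max(-128.4, 0) = 0, max(-6.5, 0) = 0, max(52, 0) = 52, max(80.08, 0) = 80.08
Node uu (S = 187.5): V_uu = 1/1.01·[0.6308·0.0000 + 0.3692·0.0000] = 0.0000
Node ud (S = 90): V_ud = 1/1.01·[0.6308·0.0000 + 0.3692·52.0000] = 19.0099
Node dd (S = 43.2): V_dd = 1/1.01·[0.6308·52.0000 + 0.3692·80.0800] = 61.7505
Node u (S = 150): V_u = 1/1.01·[0.6308·0.0000 + 0.3692·19.0099] = 6.9495
Node d (S = 72): V_d = 1/1.01·[0.6308·19.0099 + 0.3692·61.7505] = 34.4466
Node 0 (S = 120): V_0 = 1/1.01·[0.6308·6.9495 + 0.3692·34.4466] = 16.9330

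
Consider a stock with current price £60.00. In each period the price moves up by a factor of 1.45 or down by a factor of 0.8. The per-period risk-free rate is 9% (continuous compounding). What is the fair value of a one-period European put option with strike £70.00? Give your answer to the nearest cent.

Risk-neutral probability p = (e^0.09 − 0.8)/(1.45 − 0.8) = 0.2942/0.6500 = 0.4526
Terminal stock prices: S_u = 87, S_d = 48
Terminal payoffs (K − S): max(-17, 0) = 0, max(22, 0) = 22
Node 0 (S = 60): V_0 = e^(−0.09)·[0.4526·0.0000 + 0.5474·22.0000] = 11.0068

£11.01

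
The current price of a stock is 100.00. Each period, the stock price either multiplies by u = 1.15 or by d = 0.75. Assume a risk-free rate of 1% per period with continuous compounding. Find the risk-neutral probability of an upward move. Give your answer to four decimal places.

p = 0.6501

Risk-neutral probability p = (e^0.01 − 0.75)/(1.15 − 0.75) = 0.2601/0.4000 = 0.6501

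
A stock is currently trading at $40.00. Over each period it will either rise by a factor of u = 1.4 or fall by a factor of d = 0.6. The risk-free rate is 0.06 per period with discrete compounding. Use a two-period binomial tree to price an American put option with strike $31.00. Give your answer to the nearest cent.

$2.81

Risk-neutral probability p = (1 + 0.06 − 0.6)/(1.4 − 0.6) = 0.4600/0.8000 = 0.5750
Terminal stock prices: S_uu = 78.4, S_ud = 33.6, S_dd = 14.4
Terminal payoffs (K − S): max(-47.4, 0) = 0, max(-2.6, 0) = 0, max(16.6, 0) = 16.6
Node u (S = 56): continuation = 1/1.06·[0.5750·0.0000 + 0.4250·0.0000] = 0.0000; exercise value = 0.0000 ≤ continuation, so V_u = 0.0000
Node d (S = 24): continuation = 1/1.06·[0.5750·0.0000 + 0.4250·16.6000] = 6.6557; exercise value = 7.0000 > continuation, so V_d = 7.0000 (exercise)
Node 0 (S = 40): continuation = 1/1.06·[0.5750·0.0000 + 0.4250·7.0000] = 2.8066; exercise value = 0.0000 ≤ continuation, so V_0 = 2.8066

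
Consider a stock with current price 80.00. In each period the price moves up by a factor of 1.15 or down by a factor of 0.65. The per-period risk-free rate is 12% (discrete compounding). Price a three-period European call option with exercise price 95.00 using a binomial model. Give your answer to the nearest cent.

15.77

Risk-neutral probability p = (1 + 0.12 − 0.65)/(1.15 − 0.65) = 0.4700/0.5000 = 0.9400
Terminal stock prices: S_uuu = 121.7, S_uud = 68.77, S_udd = 38.87, S_ddd = 21.97
Terminal payoffs (S − K): max(26.67, 0) = 26.67, max(-26.23, 0) = 0, max(-56.13, 0) = 0, max(-73.03, 0) = 0
Node uu (S = 105.8): V_uu = 1/1.12·[0.9400·26.6700 + 0.0600·0.0000] = 22.3837
Node ud (S = 59.8): V_ud = 1/1.12·[0.9400·0.0000 + 0.0600·0.0000] = 0.0000
Node dd (S = 33.8): V_dd = 1/1.12·[0.9400·0.0000 + 0.0600·0.0000] = 0.0000
Node u (S = 92): V_u = 1/1.12·[0.9400·22.3837 + 0.0600·0.0000] = 18.7864
Node d (S = 52): V_d = 1/1.12·[0.9400·0.0000 + 0.0600·0.0000] = 0.0000
Node 0 (S = 80): V_0 = 1/1.12·[0.9400·18.7864 + 0.0600·0.0000] = 15.7671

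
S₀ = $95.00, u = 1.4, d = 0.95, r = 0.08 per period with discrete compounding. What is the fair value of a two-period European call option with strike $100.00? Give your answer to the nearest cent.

Risk-neutral probability p = (1 + 0.08 − 0.95)/(1.4 − 0.95) = 0.1300/0.4500 = 0.2889
Terminal stock prices: S_uu = 186.2, S_ud = 126.3, S_dd = 85.74
Terminal payoffs (S − K): max(86.2, 0) = 86.2, max(26.35, 0) = 26.35, max(-14.26, 0) = 0
Node u (S = 133): V_u = 1/1.08·[0.2889·86.2000 + 0.7111·26.3500] = 40.4074
Node d (S = 90.25): V_d = 1/1.08·[0.2889·26.3500 + 0.7111·0.0000] = 7.0484
Node 0 (S = 95): V_0 = 1/1.08·[0.2889·40.4074 + 0.7111·7.0484] = 15.4495

$15.45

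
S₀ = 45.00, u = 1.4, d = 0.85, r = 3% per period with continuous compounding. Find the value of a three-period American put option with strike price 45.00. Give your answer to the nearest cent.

Risk-neutral probability p = (e^0.03 − 0.85)/(1.4 − 0.85) = 0.1805/0.5500 = 0.3281
Terminal stock prices: S_uuu = 123.5, S_uud = 74.97, S_udd = 45.52, S_ddd = 27.64
Terminal payoffs (K − S): max(-78.48, 0) = 0, max(-29.97, 0) = 0, max(-0.5175, 0) = 0, max(17.36, 0) = 17.36
Node uu (S = 88.2): continuation = e^(−0.03)·[0.3281·0.0000 + 0.6719·0.0000] = 0.0000; exercise value = 0.0000 ≤ continuation, so V_uu = 0.0000
Node ud (S = 53.55): continuation = e^(−0.03)·[0.3281·0.0000 + 0.6719·0.0000] = 0.0000; exercise value = 0.0000 ≤ continuation, so V_ud = 0.0000
Node dd (S = 32.51): continuation = e^(−0.03)·[0.3281·0.0000 + 0.6719·17.3644] = 11.3223; exercise value = 12.4875 > continuation, so V_dd = 12.4875 (exercise)
Node u (S = 63): continuation = e^(−0.03)·[0.3281·0.0000 + 0.6719·0.0000] = 0.0000; exercise value = 0.0000 ≤ continuation, so V_u = 0.0000
Node d (S = 38.25): continuation = e^(−0.03)·[0.3281·0.0000 + 0.6719·12.4875] = 8.1424; exercise value = 6.7500 ≤ continuation, so V_d = 8.1424
Node 0 (S = 45): continuation = e^(−0.03)·[0.3281·0.0000 + 0.6719·8.1424] = 5.3092; exercise value = 0.0000 ≤ continuation, so V_0 = 5.3092

5.31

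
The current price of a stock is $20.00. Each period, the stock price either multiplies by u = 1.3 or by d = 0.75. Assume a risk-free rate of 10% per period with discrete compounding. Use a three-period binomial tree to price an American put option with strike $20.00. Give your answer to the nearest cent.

$1.99

Risk-neutral probability p = (1 + 0.1 − 0.75)/(1.3 − 0.75) = 0.3500/0.5500 = 0.6364
Terminal stock prices: S_uuu = 43.94, S_uud = 25.35, S_udd = 14.62, S_ddd = 8.438
Terminal payoffs (K − S): max(-23.94, 0) = 0, max(-5.35, 0) = 0, max(5.375, 0) = 5.375, max(11.56, 0) = 11.56
Node uu (S = 33.8): continuation = 1/1.1·[0.6364·0.0000 + 0.3636·0.0000] = 0.0000; exercise value = 0.0000 ≤ continuation, so V_uu = 0.0000
Node ud (S = 19.5): continuation = 1/1.1·[0.6364·0.0000 + 0.3636·5.3750] = 1.7769; exercise value = 0.5000 ≤ continuation, so V_ud = 1.7769
Node dd (S = 11.25): continuation = 1/1.1·[0.6364·5.3750 + 0.3636·11.5625] = 6.9318; exercise value = 8.7500 > continuation, so V_dd = 8.7500 (exercise)
Node u (S = 26): continuation = 1/1.1·[0.6364·0.0000 + 0.3636·1.7769] = 0.5874; exercise value = 0.0000 ≤ continuation, so V_u = 0.5874
Node d (S = 15): continuation = 1/1.1·[0.6364·1.7769 + 0.3636·8.7500] = 3.9205; exercise value = 5.0000 > continuation, so V_d = 5.0000 (exercise)
Node 0 (S = 20): continuation = 1/1.1·[0.6364·0.5874 + 0.3636·5.0000] = 1.9927; exercise value = 0.0000 ≤ continuation, so V_0 = 1.9927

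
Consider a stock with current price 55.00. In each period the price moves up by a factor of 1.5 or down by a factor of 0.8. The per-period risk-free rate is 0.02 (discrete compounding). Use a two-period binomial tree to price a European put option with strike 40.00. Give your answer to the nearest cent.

2.17

Risk-neutral probability p = (1 + 0.02 − 0.8)/(1.5 − 0.8) = 0.2200/0.7000 = 0.3143
Terminal stock prices: S_uu = 123.8, S_ud = 66, S_dd = 35.2
Terminal payoffs (K − S): max(-83.75, 0) = 0, max(-26, 0) = 0, max(4.8, 0) = 4.8
Node u (S = 82.5): V_u = 1/1.02·[0.3143·0.0000 + 0.6857·0.0000] = 0.0000
Node d (S = 44): V_d = 1/1.02·[0.3143·0.0000 + 0.6857·4.8000] = 3.2269
Node 0 (S = 55): V_0 = 1/1.02·[0.3143·0.0000 + 0.6857·3.2269] = 2.1693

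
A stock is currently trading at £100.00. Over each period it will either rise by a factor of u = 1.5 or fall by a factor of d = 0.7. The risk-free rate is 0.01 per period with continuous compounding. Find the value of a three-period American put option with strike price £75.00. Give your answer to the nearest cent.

Risk-neutral probability p = (e^0.01 − 0.7)/(1.5 − 0.7) = 0.3101/0.8000 = 0.3876
Terminal stock prices: S_uuu = 337.5, S_uud = 157.5, S_udd = 73.5, S_ddd = 34.3
Terminal payoffs (K − S): max(-262.5, 0) = 0, max(-82.5, 0) = 0, max(1.5, 0) = 1.5, max(40.7, 0) = 40.7
Node uu (S = 225): continuation = e^(−0.01)·[0.3876·0.0000 + 0.6124·0.0000] = 0.0000; exercise value = 0.0000 ≤ continuation, so V_uu = 0.0000
Node ud (S = 105): continuation = e^(−0.01)·[0.3876·0.0000 + 0.6124·1.5000] = 0.9095; exercise value = 0.0000 ≤ continuation, so V_ud = 0.9095
Node dd (S = 49): continuation = e^(−0.01)·[0.3876·1.5000 + 0.6124·40.7000] = 25.2537; exercise value = 26.0000 > continuation, so V_dd = 26.0000 (exercise)
Node u (S = 150): continuation = e^(−0.01)·[0.3876·0.0000 + 0.6124·0.9095] = 0.5515; exercise value = 0.0000 ≤ continuation, so V_u = 0.5515
Node d (S = 70): continuation = e^(−0.01)·[0.3876·0.9095 + 0.6124·26.0000] = 16.1139; exercise value = 5.0000 ≤ continuation, so V_d = 16.1139
Node 0 (S = 100): continuation = e^(−0.01)·[0.3876·0.5515 + 0.6124·16.1139] = 9.9822; exercise value = 0.0000 ≤ continuation, so V_0 = 9.9822

£9.98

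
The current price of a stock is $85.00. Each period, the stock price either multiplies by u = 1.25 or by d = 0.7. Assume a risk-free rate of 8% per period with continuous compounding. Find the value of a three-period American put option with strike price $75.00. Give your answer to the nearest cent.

Risk-neutral probability p = (e^0.08 − 0.7)/(1.25 − 0.7) = 0.3833/0.5500 = 0.6969
Terminal stock prices: S_uuu = 166, S_uud = 92.97, S_udd = 52.06, S_ddd = 29.15
Terminal payoffs (K − S): max(-91.02, 0) = 0, max(-17.97, 0) = 0, max(22.94, 0) = 22.94, max(45.85, 0) = 45.85
Node uu (S = 132.8): continuation = e^(−0.08)·[0.6969·0.0000 + 0.3031·0.0000] = 0.0000; exercise value = 0.0000 ≤ continuation, so V_uu = 0.0000
Node ud (S = 74.38): continuation = e^(−0.08)·[0.6969·0.0000 + 0.3031·22.9375] = 6.4181; exercise value = 0.6250 ≤ continuation, so V_ud = 6.4181
Node dd (S = 41.65): continuation = e^(−0.08)·[0.6969·22.9375 + 0.3031·45.8450] = 27.5837; exercise value = 33.3500 > continuation, so V_dd = 33.3500 (exercise)
Node u (S = 106.2): continuation = e^(−0.08)·[0.6969·0.0000 + 0.3031·6.4181] = 1.7959; exercise value = 0.0000 ≤ continuation, so V_u = 1.7959
Node d (S = 59.5): continuation = e^(−0.08)·[0.6969·6.4181 + 0.3031·33.3500] = 13.4605; exercise value = 15.5000 > continuation, so V_d = 15.5000 (exercise)
Node 0 (S = 85): continuation = e^(−0.08)·[0.6969·1.7959 + 0.3031·15.5000] = 5.4923; exercise value = 0.0000 ≤ continuation, so V_0 = 5.4923

$5.49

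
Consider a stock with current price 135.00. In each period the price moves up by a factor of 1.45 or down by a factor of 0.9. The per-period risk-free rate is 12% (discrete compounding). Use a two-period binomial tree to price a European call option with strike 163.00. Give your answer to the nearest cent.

Risk-neutral probability p = (1 + 0.12 − 0.9)/(1.45 − 0.9) = 0.2200/0.5500 = 0.4000
Terminal stock prices: S_uu = 283.8, S_ud = 176.2, S_dd = 109.4
Terminal payoffs (S − K): max(120.8, 0) = 120.8, max(13.18, 0) = 13.18, max(-53.65, 0) = 0
Node u (S = 195.8): V_u = 1/1.12·[0.4000·120.8375 + 0.6000·13.1750] = 50.2143
Node d (S = 121.5): V_d = 1/1.12·[0.4000·13.1750 + 0.6000·0.0000] = 4.7054
Node 0 (S = 135): V_0 = 1/1.12·[0.4000·50.2143 + 0.6000·4.7054] = 20.4544

20.45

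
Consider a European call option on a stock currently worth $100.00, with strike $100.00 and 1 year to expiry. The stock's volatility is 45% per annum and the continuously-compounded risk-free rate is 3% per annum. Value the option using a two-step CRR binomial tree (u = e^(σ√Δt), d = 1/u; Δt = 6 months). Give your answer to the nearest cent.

$17.06

CRR parameters: u = e^(σ√Δt) = e^(0.45·√0.5) = 1.3746, d = 1/u = 0.7275
Per-period rate: rΔt = 0.03·0.5 = 0.015, so R = e^0.015 = 1.0151
Risk-neutral probability p = (e^0.015 − 0.7275)/(1.3746 − 0.7275) = 0.2877/0.6472 = 0.4445
Terminal stock prices: S_uu = 189, S_ud = 100, S_dd = 52.92
Terminal payoffs (S − K): max(88.97, 0) = 88.97, max(0, 0) = 0, max(-47.08, 0) = 0
Node u (S = 137.5): V_u = e^(−0.015)·[0.4445·88.9658 + 0.5555·0.0000] = 38.9537
Node d (S = 72.75): V_d = e^(−0.015)·[0.4445·0.0000 + 0.5555·0.0000] = 0.0000
Node 0 (S = 100): V_0 = e^(−0.015)·[0.4445·38.9537 + 0.5555·0.0000] = 17.0558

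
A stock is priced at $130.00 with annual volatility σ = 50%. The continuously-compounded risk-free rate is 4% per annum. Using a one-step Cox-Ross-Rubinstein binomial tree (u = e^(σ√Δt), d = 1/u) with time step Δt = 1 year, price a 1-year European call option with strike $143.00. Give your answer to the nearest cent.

CRR parameters: u = e^(σ√Δt) = e^(0.5·√1) = 1.6487, d = 1/u = 0.6065
Per-period rate: rΔt = 0.04·1 = 0.04, so R = e^0.04 = 1.0408
Risk-neutral probability p = (e^0.04 − 0.6065)/(1.6487 − 0.6065) = 0.4343/1.0422 = 0.4167
Terminal stock prices: S_u = 214.3, S_d = 78.85
Terminal payoffs (S − K): max(71.33, 0) = 71.33, max(-64.15, 0) = 0
Node 0 (S = 130): V_0 = e^(−0.04)·[0.4167·71.3338 + 0.5833·0.0000] = 28.5592

$28.56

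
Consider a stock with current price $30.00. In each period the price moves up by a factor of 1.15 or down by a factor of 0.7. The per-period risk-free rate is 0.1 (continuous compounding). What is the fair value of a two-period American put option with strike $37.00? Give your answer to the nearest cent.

$7.00

Risk-neutral probability p = (e^0.1 − 0.7)/(1.15 − 0.7) = 0.4052/0.4500 = 0.9004
Terminal stock prices: S_uu = 39.67, S_ud = 24.15, S_dd = 14.7
Terminal payoffs (K − S): max(-2.675, 0) = 0, max(12.85, 0) = 12.85, max(22.3, 0) = 22.3
Node u (S = 34.5): continuation = e^(−0.1)·[0.9004·0.0000 + 0.0996·12.8500] = 1.1583; exercise value = 2.5000 > continuation, so V_u = 2.5000 (exercise)
Node d (S = 21): continuation = e^(−0.1)·[0.9004·12.8500 + 0.0996·22.3000] = 12.4790; exercise value = 16.0000 > continuation, so V_d = 16.0000 (exercise)
Node 0 (S = 30): continuation = e^(−0.1)·[0.9004·2.5000 + 0.0996·16.0000] = 3.4790; exercise value = 7.0000 > continuation, so V_0 = 7.0000 (exercise)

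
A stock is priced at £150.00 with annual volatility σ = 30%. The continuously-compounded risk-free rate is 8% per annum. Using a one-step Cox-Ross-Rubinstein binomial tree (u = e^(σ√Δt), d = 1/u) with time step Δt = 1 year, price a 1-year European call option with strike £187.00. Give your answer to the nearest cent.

£8.03

CRR parameters: u = e^(σ√Δt) = e^(0.3·√1) = 1.3499, d = 1/u = 0.7408
Per-period rate: rΔt = 0.08·1 = 0.08, so R = e^0.08 = 1.0833
Risk-neutral probability p = (e^0.08 − 0.7408)/(1.3499 − 0.7408) = 0.3425/0.6090 = 0.5623
Terminal stock prices: S_u = 202.5, S_d = 111.1
Terminal payoffs (S − K): max(15.48, 0) = 15.48, max(-75.88, 0) = 0
Node 0 (S = 150): V_0 = e^(−0.08)·[0.5623·15.4788 + 0.4377·0.0000] = 8.0347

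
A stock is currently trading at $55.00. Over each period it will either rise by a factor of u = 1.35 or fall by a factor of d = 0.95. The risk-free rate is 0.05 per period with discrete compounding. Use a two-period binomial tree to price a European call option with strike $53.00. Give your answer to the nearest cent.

$8.64

Risk-neutral probability p = (1 + 0.05 − 0.95)/(1.35 − 0.95) = 0.1000/0.4000 = 0.2500
Terminal stock prices: S_uu = 100.2, S_ud = 70.54, S_dd = 49.64
Terminal payoffs (S − K): max(47.24, 0) = 47.24, max(17.54, 0) = 17.54, max(-3.363, 0) = 0
Node u (S = 74.25): V_u = 1/1.05·[0.2500·47.2375 + 0.7500·17.5375] = 23.7738
Node d (S = 52.25): V_d = 1/1.05·[0.2500·17.5375 + 0.7500·0.0000] = 4.1756
Node 0 (S = 55): V_0 = 1/1.05·[0.2500·23.7738 + 0.7500·4.1756] = 8.6430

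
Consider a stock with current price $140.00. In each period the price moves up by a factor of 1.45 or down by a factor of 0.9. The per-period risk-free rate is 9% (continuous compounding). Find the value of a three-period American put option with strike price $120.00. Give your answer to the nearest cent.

Risk-neutral probability p = (e^0.09 − 0.9)/(1.45 − 0.9) = 0.1942/0.5500 = 0.3530
Terminal stock prices: S_uuu = 426.8, S_uud = 264.9, S_udd = 164.4, S_ddd = 102.1
Terminal payoffs (K − S): max(-306.8, 0) = 0, max(-144.9, 0) = 0, max(-44.43, 0) = 0, max(17.94, 0) = 17.94
Node uu (S = 294.4): continuation = e^(−0.09)·[0.3530·0.0000 + 0.6470·0.0000] = 0.0000; exercise value = 0.0000 ≤ continuation, so V_uu = 0.0000
Node ud (S = 182.7): continuation = e^(−0.09)·[0.3530·0.0000 + 0.6470·0.0000] = 0.0000; exercise value = 0.0000 ≤ continuation, so V_ud = 0.0000
Node dd (S = 113.4): continuation = e^(−0.09)·[0.3530·0.0000 + 0.6470·17.9400] = 10.6074; exercise value = 6.6000 ≤ continuation, so V_dd = 10.6074
Node u (S = 203): continuation = e^(−0.09)·[0.3530·0.0000 + 0.6470·0.0000] = 0.0000; exercise value = 0.0000 ≤ continuation, so V_u = 0.0000
Node d (S = 126): continuation = e^(−0.09)·[0.3530·0.0000 + 0.6470·10.6074] = 6.2719; exercise value = 0.0000 ≤ continuation, so V_d = 6.2719
Node 0 (S = 140): continuation = e^(−0.09)·[0.3530·0.0000 + 0.6470·6.2719] = 3.7084; exercise value = 0.0000 ≤ continuation, so V_0 = 3.7084

$3.71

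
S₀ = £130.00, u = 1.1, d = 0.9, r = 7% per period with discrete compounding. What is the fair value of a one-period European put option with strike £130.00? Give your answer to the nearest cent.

£1.82

Risk-neutral probability p = (1 + 0.07 − 0.9)/(1.1 − 0.9) = 0.1700/0.2000 = 0.8500
Terminal stock prices: S_u = 143, S_d = 117
Terminal payoffs (K − S): max(-13, 0) = 0, max(13, 0) = 13
Node 0 (S = 130): V_0 = 1/1.07·[0.8500·0.0000 + 0.1500·13.0000] = 1.8224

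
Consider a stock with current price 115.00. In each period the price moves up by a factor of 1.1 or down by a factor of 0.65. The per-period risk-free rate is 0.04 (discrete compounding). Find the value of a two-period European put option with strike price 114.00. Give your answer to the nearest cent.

7.86

Risk-neutral probability p = (1 + 0.04 − 0.65)/(1.1 − 0.65) = 0.3900/0.4500 = 0.8667
Terminal stock prices: S_uu = 139.2, S_ud = 82.23, S_dd = 48.59
Terminal payoffs (K − S): max(-25.15, 0) = 0, max(31.77, 0) = 31.77, max(65.41, 0) = 65.41
Node u (S = 126.5): V_u = 1/1.04·[0.8667·0.0000 + 0.1333·31.7750] = 4.0737
Node d (S = 74.75): V_d = 1/1.04·[0.8667·31.7750 + 0.1333·65.4125] = 34.8654
Node 0 (S = 115): V_0 = 1/1.04·[0.8667·4.0737 + 0.1333·34.8654] = 7.8647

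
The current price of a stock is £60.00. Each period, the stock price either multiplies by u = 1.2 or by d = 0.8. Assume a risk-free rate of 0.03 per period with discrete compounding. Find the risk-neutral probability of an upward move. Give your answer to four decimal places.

Risk-neutral probability p = (1 + 0.03 − 0.8)/(1.2 − 0.8) = 0.2300/0.4000 = 0.5750

p = 0.5750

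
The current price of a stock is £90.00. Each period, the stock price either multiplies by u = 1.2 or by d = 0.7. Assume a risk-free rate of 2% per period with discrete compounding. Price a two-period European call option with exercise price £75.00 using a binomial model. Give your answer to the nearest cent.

£21.76

Risk-neutral probability p = (1 + 0.02 − 0.7)/(1.2 − 0.7) = 0.3200/0.5000 = 0.6400
Terminal stock prices: S_uu = 129.6, S_ud = 75.6, S_dd = 44.1
Terminal payoffs (S − K): max(54.6, 0) = 54.6, max(0.6, 0) = 0.6, max(-30.9, 0) = 0
Node u (S = 108): V_u = 1/1.02·[0.6400·54.6000 + 0.3600·0.6000] = 34.4706
Node d (S = 63): V_d = 1/1.02·[0.6400·0.6000 + 0.3600·0.0000] = 0.3765
Node 0 (S = 90): V_0 = 1/1.02·[0.6400·34.4706 + 0.3600·0.3765] = 21.7615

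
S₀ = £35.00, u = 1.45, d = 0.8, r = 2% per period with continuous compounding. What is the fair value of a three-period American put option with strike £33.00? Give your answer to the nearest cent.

£4.60

Risk-neutral probability p = (e^0.02 − 0.8)/(1.45 − 0.8) = 0.2202/0.6500 = 0.3388
Terminal stock prices: S_uuu = 106.7, S_uud = 58.87, S_udd = 32.48, S_ddd = 17.92
Terminal payoffs (K − S): max(-73.7, 0) = 0, max(-25.87, 0) = 0, max(0.52, 0) = 0.52, max(15.08, 0) = 15.08
Node uu (S = 73.59): continuation = e^(−0.02)·[0.3388·0.0000 + 0.6612·0.0000] = 0.0000; exercise value = 0.0000 ≤ continuation, so V_uu = 0.0000
Node ud (S = 40.6): continuation = e^(−0.02)·[0.3388·0.0000 + 0.6612·0.5200] = 0.3370; exercise value = 0.0000 ≤ continuation, so V_ud = 0.3370
Node dd (S = 22.4): continuation = e^(−0.02)·[0.3388·0.5200 + 0.6612·15.0800] = 9.9466; exercise value = 10.6000 > continuation, so V_dd = 10.6000 (exercise)
Node u (S = 50.75): continuation = e^(−0.02)·[0.3388·0.0000 + 0.6612·0.3370] = 0.2184; exercise value = 0.0000 ≤ continuation, so V_u = 0.2184
Node d (S = 28): continuation = e^(−0.02)·[0.3388·0.3370 + 0.6612·10.6000] = 6.9822; exercise value = 5.0000 ≤ continuation, so V_d = 6.9822
Node 0 (S = 35): continuation = e^(−0.02)·[0.3388·0.2184 + 0.6612·6.9822] = 4.5979; exercise value = 0.0000 ≤ continuation, so V_0 = 4.5979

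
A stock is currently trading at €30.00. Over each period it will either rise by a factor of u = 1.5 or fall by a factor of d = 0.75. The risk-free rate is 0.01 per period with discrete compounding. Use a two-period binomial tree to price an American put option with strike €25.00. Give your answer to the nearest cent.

Risk-neutral probability p = (1 + 0.01 − 0.75)/(1.5 − 0.75) = 0.2600/0.7500 = 0.3467
Terminal stock prices: S_uu = 67.5, S_ud = 33.75, S_dd = 16.88
Terminal payoffs (K − S): max(-42.5, 0) = 0, max(-8.75, 0) = 0, max(8.125, 0) = 8.125
Node u (S = 45): continuation = 1/1.01·[0.3467·0.0000 + 0.6533·0.0000] = 0.0000; exercise value = 0.0000 ≤ continuation, so V_u = 0.0000
Node d (S = 22.5): continuation = 1/1.01·[0.3467·0.0000 + 0.6533·8.1250] = 5.2558; exercise value = 2.5000 ≤ continuation, so V_d = 5.2558
Node 0 (S = 30): continuation = 1/1.01·[0.3467·0.0000 + 0.6533·5.2558] = 3.3998; exercise value = 0.0000 ≤ continuation, so V_0 = 3.3998

€3.40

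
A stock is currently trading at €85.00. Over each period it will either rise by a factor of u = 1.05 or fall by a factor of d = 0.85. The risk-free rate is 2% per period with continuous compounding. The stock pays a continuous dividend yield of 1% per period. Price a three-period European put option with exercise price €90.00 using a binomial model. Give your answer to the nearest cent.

Per-period risk-free factor R = e^0.02 = 1.0202; dividend-adjusted growth = e^(0.02−0.01) = 1.0101.
Risk-neutral probability p = (1.0101 − 0.85)/(1.05 − 0.85) = 0.1601/0.2000 = 0.8003
Terminal stock prices: S_uuu = 98.4, S_uud = 79.66, S_udd = 64.48, S_ddd = 52.2
Terminal payoffs (K − S): max(-8.398, 0) = 0, max(10.34, 0) = 10.34, max(25.52, 0) = 25.52, max(37.8, 0) = 37.8
Node uu (S = 93.71): V_uu = e^(−0.02)·[0.8003·0.0000 + 0.1997·10.3444] = 2.0254
Node ud (S = 75.86): V_ud = e^(−0.02)·[0.8003·10.3444 + 0.1997·25.5169] = 13.1102
Node dd (S = 61.41): V_dd = e^(−0.02)·[0.8003·25.5169 + 0.1997·37.7994] = 27.4164
Node u (S = 89.25): V_u = e^(−0.02)·[0.8003·2.0254 + 0.1997·13.1102] = 4.1556
Node d (S = 72.25): V_d = e^(−0.02)·[0.8003·13.1102 + 0.1997·27.4164] = 15.6517
Node 0 (S = 85): V_0 = e^(−0.02)·[0.8003·4.1556 + 0.1997·15.6517] = 6.3242

€6.32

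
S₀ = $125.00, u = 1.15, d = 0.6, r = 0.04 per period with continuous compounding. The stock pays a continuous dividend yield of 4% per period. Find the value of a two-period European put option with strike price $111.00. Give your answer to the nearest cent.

Per-period risk-free factor R = e^0.04 = 1.0408; dividend-adjusted growth = e^(0.04−0.04) = 1.0000.
Risk-neutral probability p = (1.0000 − 0.6)/(1.15 − 0.6) = 0.4000/0.5500 = 0.7273
Terminal stock prices: S_uu = 165.3, S_ud = 86.25, S_dd = 45
Terminal payoffs (K − S): max(-54.31, 0) = 0, max(24.75, 0) = 24.75, max(66, 0) = 66
Node u (S = 143.8): V_u = e^(−0.04)·[0.7273·0.0000 + 0.2727·24.7500] = 6.4853
Node d (S = 75): V_d = e^(−0.04)·[0.7273·24.7500 + 0.2727·66.0000] = 34.5884
Node 0 (S = 125): V_0 = e^(−0.04)·[0.7273·6.4853 + 0.2727·34.5884] = 13.5950

$13.59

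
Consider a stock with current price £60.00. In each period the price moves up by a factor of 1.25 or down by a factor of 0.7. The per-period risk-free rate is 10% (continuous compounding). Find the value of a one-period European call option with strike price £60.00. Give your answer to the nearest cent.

Risk-neutral probability p = (e^0.1 − 0.7)/(1.25 − 0.7) = 0.4052/0.5500 = 0.7367
Terminal stock prices: S_u = 75, S_d = 42
Terminal payoffs (S − K): max(15, 0) = 15, max(-18, 0) = 0
Node 0 (S = 60): V_0 = e^(−0.1)·[0.7367·15.0000 + 0.2633·0.0000] = 9.9986

£10.00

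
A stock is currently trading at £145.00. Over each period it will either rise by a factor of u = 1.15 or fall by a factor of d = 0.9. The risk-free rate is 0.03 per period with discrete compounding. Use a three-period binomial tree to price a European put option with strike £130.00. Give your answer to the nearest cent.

£2.46

Risk-neutral probability p = (1 + 0.03 − 0.9)/(1.15 − 0.9) = 0.1300/0.2500 = 0.5200
Terminal stock prices: S_uuu = 220.5, S_uud = 172.6, S_udd = 135.1, S_ddd = 105.7
Terminal payoffs (K − S): max(-90.53, 0) = 0, max(-42.59, 0) = 0, max(-5.067, 0) = 0, max(24.29, 0) = 24.29
Node uu (S = 191.8): V_uu = 1/1.03·[0.5200·0.0000 + 0.4800·0.0000] = 0.0000
Node ud (S = 150.1): V_ud = 1/1.03·[0.5200·0.0000 + 0.4800·0.0000] = 0.0000
Node dd (S = 117.5): V_dd = 1/1.03·[0.5200·0.0000 + 0.4800·24.2950] = 11.3219
Node u (S = 166.8): V_u = 1/1.03·[0.5200·0.0000 + 0.4800·0.0000] = 0.0000
Node d (S = 130.5): V_d = 1/1.03·[0.5200·0.0000 + 0.4800·11.3219] = 5.2762
Node 0 (S = 145): V_0 = 1/1.03·[0.5200·0.0000 + 0.4800·5.2762] = 2.4588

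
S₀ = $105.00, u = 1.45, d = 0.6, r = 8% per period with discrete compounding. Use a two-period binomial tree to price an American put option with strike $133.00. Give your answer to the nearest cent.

$36.99

Risk-neutral probability p = (1 + 0.08 − 0.6)/(1.45 − 0.6) = 0.4800/0.8500 = 0.5647
Terminal stock prices: S_uu = 220.8, S_ud = 91.35, S_dd = 37.8
Terminal payoffs (K − S): max(-87.76, 0) = 0, max(41.65, 0) = 41.65, max(95.2, 0) = 95.2
Node u (S = 152.2): continuation = 1/1.08·[0.5647·0.0000 + 0.4353·41.6500] = 16.7870; exercise value = 0.0000 ≤ continuation, so V_u = 16.7870
Node d (S = 63): continuation = 1/1.08·[0.5647·41.6500 + 0.4353·95.2000] = 60.1481; exercise value = 70.0000 > continuation, so V_d = 70.0000 (exercise)
Node 0 (S = 105): continuation = 1/1.08·[0.5647·16.7870 + 0.4353·70.0000] = 36.9910; exercise value = 28.0000 ≤ continuation, so V_0 = 36.9910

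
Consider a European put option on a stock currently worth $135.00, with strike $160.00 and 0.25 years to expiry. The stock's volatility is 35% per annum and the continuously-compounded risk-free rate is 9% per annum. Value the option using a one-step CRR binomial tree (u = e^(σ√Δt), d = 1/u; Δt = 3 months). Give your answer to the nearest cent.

$21.86

CRR parameters: u = e^(σ√Δt) = e^(0.35·√0.25) = 1.1912, d = 1/u = 0.8395
Per-period rate: rΔt = 0.09·0.25 = 0.0225, so R = e^0.0225 = 1.0228
Risk-neutral probability p = (e^0.0225 − 0.8395)/(1.1912 − 0.8395) = 0.1833/0.3518 = 0.5210
Terminal stock prices: S_u = 160.8, S_d = 113.3
Terminal payoffs (K − S): max(-0.8182, 0) = 0, max(46.67, 0) = 46.67
Node 0 (S = 135): V_0 = e^(−0.0225)·[0.5210·0.0000 + 0.4790·46.6733] = 21.8571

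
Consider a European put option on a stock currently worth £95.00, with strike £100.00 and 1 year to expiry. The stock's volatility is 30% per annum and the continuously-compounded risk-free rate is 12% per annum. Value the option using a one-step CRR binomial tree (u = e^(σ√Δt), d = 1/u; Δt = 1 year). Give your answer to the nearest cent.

CRR parameters: u = e^(σ√Δt) = e^(0.3·√1) = 1.3499, d = 1/u = 0.7408
Per-period rate: rΔt = 0.12·1 = 0.12, so R = e^0.12 = 1.1275
Risk-neutral probability p = (e^0.12 − 0.7408)/(1.3499 − 0.7408) = 0.3867/0.6090 = 0.6349
Terminal stock prices: S_u = 128.2, S_d = 70.38
Terminal payoffs (K − S): max(-28.24, 0) = 0, max(29.62, 0) = 29.62
Node 0 (S = 95): V_0 = e^(−0.12)·[0.6349·0.0000 + 0.3651·29.6223] = 9.5922

£9.59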